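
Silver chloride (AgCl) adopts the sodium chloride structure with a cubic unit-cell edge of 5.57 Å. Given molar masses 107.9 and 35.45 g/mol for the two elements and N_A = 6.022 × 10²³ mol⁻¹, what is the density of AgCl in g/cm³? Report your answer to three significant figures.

5.51 g/cm³

The sodium chloride structure contains Z = 4 formula units per cell; M(AgCl) = 107.9 + 35.45 = 143.35 g/mol.
a³ = (5.570 × 10^-8 cm)³ = 1.728 × 10^-22 cm³.
ρ = 4 × 143.35 / (6.022 × 10²³ × 1.728 × 10^-22) = 5.510 g/cm³.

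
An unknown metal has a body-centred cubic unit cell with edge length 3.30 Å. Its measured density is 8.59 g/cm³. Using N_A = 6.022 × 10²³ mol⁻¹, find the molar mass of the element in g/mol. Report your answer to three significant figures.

92.9 g/mol

A BCC cell has Z = 2 atoms; a = 3.300 × 10^-8 cm.
M = ρ·N_A·a³/Z = 8.59 × 6.022 × 10²³ × 3.594 × 10^-23 / 2 = 92.9 g/mol.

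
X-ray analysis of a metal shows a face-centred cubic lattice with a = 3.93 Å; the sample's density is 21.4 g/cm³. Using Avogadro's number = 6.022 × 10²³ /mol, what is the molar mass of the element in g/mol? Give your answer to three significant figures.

196 g/mol

An FCC cell has Z = 4 atoms; a = 3.930 × 10^-8 cm.
M = ρ·N_A·a³/Z = 21.4 × 6.022 × 10²³ × 6.070 × 10^-23 / 4 = 196 g/mol.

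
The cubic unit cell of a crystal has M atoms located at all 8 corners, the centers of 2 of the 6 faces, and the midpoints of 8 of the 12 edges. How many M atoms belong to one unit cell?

4

Corner atoms are shared by 8 cells (1/8 each), face atoms by 2 (1/2 each), edge atoms by 4 (1/4 each).
Net atoms = 8 × 1/8 + 2 × 1/2 + 8 × 1/4 = 1 + 1 + 2 = 4.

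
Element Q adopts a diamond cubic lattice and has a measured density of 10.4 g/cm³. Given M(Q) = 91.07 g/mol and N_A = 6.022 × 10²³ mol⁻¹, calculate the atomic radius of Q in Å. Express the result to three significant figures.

For a diamond cubic cell (Z = 8), a³ = Z·M/(N_A·ρ) = 8 × 91.07 / (6.022 × 10²³ × 10.40) = 1.163 × 10^-22 cm³, so a = 4.882 × 10^-8 cm = 4.882 Å.
Nearest neighbors lie along the body diagonal with √3·a = 8r, so r = 0.2165 × a = 1.06 Å.

1.06 Å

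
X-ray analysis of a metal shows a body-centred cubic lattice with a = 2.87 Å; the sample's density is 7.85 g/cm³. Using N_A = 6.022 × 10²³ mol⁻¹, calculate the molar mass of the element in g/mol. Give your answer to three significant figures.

A BCC cell has Z = 2 atoms; a = 2.870 × 10^-8 cm.
M = ρ·N_A·a³/Z = 7.85 × 6.022 × 10²³ × 2.364 × 10^-23 / 2 = 55.9 g/mol.

55.9 g/mol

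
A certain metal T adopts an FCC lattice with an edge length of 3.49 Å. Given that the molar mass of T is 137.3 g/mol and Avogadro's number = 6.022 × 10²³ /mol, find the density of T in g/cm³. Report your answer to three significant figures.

21.5 g/cm³

An FCC unit cell contains Z = 4 atoms.
Cell volume: a³ = (3.49 Å)³ = (3.490 × 10^-8 cm)³ = 4.251 × 10^-23 cm³.
ρ = Z·M/(N_A·a³) = 4 × 137.3 / (6.022 × 10²³ × 4.251 × 10^-23) = 21.45 g/cm³.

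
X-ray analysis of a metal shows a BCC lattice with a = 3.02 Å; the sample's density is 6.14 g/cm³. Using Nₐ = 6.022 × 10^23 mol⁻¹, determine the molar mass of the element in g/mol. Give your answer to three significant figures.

A BCC cell has Z = 2 atoms; a = 3.020 × 10^-8 cm.
M = ρ·N_A·a³/Z = 6.14 × 6.022 × 10²³ × 2.754 × 10^-23 / 2 = 50.9 g/mol.

50.9 g/mol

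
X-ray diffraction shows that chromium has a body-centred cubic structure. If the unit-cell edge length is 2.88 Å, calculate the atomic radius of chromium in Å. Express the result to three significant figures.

1.25 Å

In a BCC lattice, atoms touch along the body diagonal, so √3·a = 4r.
r = √3·a/4 = 1.7321 × 2.88 / 4 = 1.25 Å.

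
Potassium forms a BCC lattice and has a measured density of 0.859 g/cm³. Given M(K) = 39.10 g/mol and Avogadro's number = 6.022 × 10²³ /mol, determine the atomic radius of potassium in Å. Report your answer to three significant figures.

2.31 Å

For a BCC cell (Z = 2), a³ = Z·M/(N_A·ρ) = 2 × 39.10 / (6.022 × 10²³ × 0.8590) = 1.512 × 10^-22 cm³, so a = 5.327 × 10^-8 cm = 5.327 Å.
Atoms touch along the body diagonal, so √3·a = 4r, so r = 0.4330 × a = 2.31 Å.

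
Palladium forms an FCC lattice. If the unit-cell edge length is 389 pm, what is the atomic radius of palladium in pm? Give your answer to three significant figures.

138 pm

In an FCC lattice, atoms touch along the face diagonal, so √2·a = 4r.
r = √2·a/4 = 1.4142 × 389 / 4 = 138 pm.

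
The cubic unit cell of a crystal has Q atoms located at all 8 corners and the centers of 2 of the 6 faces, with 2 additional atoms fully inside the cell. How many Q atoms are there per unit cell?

Corner atoms are shared by 8 cells (1/8 each), face atoms by 2 (1/2 each), interior atoms are unshared.
Net atoms = 8 × 1/8 + 2 × 1/2 + 2 = 1 + 1 + 2 = 4.

4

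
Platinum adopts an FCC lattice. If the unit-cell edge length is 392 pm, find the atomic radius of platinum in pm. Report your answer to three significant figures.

In an FCC lattice, atoms touch along the face diagonal, so √2·a = 4r.
r = √2·a/4 = 1.4142 × 392 / 4 = 139 pm.

139 pm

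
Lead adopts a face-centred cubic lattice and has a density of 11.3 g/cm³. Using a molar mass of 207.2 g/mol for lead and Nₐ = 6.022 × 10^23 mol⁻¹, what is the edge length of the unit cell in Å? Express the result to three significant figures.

4.96 Å

With Z = 4 atoms per FCC cell, a³ = Z·M/(N_A·ρ) = 4 × 207.2 / (6.022 × 10²³ × 11.30 g/cm³) = 1.218 × 10^-22 cm³.
a = (1.218 × 10^-22)^(1/3) = 4.957 × 10^-8 cm = 4.96 Å.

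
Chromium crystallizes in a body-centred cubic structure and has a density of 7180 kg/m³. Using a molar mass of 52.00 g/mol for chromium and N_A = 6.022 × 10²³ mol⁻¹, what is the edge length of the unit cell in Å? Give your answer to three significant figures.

With Z = 2 atoms per BCC cell, a³ = Z·M/(N_A·ρ) = 2 × 52.00 / (6.022 × 10²³ × 7.180 g/cm³) = 2.405 × 10^-23 cm³.
a = (2.405 × 10^-23)^(1/3) = 2.887 × 10^-8 cm = 2.89 Å.

2.89 Å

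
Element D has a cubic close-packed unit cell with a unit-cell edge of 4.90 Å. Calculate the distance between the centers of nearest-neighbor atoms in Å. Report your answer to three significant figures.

In an FCC structure, atoms touch along the face diagonal, so √2·a = 4r; the nearest-neighbor distance equals 2r = 0.7071·a.
d = 0.7071 × 4.90 = 3.46 Å.

3.46 Å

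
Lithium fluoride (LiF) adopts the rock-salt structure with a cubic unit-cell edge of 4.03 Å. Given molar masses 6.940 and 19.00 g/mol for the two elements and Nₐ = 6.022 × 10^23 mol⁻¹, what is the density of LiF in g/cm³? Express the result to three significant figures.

The rock-salt structure contains Z = 4 formula units per cell; M(LiF) = 6.940 + 19.00 = 25.94 g/mol.
a³ = (4.030 × 10^-8 cm)³ = 6.545 × 10^-23 cm³.
ρ = 4 × 25.94 / (6.022 × 10²³ × 6.545 × 10^-23) = 2.633 g/cm³.

2.63 g/cm³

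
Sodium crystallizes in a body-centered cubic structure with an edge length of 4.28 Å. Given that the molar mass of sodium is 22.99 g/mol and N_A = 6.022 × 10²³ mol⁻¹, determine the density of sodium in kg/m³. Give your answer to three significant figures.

A BCC unit cell contains Z = 2 atoms.
Cell volume: a³ = (4.28 Å)³ = (4.280 × 10^-8 cm)³ = 7.840 × 10^-23 cm³.
ρ = Z·M/(N_A·a³) = 2 × 22.99 / (6.022 × 10²³ × 7.840 × 10^-23) = 0.9739 g/cm³ = 974 kg/m³.

974 kg/m³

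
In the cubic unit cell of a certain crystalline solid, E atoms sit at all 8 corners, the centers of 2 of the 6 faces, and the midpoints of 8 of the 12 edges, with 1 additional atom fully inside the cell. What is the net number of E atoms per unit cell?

5

Corner atoms are shared by 8 cells (1/8 each), face atoms by 2 (1/2 each), edge atoms by 4 (1/4 each), interior atoms are unshared.
Net atoms = 8 × 1/8 + 2 × 1/2 + 8 × 1/4 + 1 = 1 + 1 + 2 + 1 = 5.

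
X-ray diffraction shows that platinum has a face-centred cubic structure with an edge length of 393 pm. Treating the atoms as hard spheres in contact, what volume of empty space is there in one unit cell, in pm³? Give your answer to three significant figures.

In an FCC lattice atoms touch along the face diagonal, so √2·a = 4r, so r = 0.3536a = 138.9 pm.
V_cell = a³ = 6.070 × 10^7 pm³; V_atoms = 4 × (4/3)πr³ = 4.495 × 10^7 pm³.
Empty space = 6.070 × 10^7 − 4.495 × 10^7 = 1.58 × 10^7 pm³.

1.58 × 10^7 pm³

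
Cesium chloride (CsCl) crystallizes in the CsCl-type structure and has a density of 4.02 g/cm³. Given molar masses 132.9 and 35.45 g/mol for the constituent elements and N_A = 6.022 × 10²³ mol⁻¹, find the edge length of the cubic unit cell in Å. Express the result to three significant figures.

M(CsCl) = 168.35 g/mol; Z = 1 formula unit per cell.
a³ = Z·M/(N_A·ρ) = 1 × 168.35 / (6.022 × 10²³ × 4.02) = 6.954 × 10^-23 cm³, so a = 4.112 × 10^-8 cm = 4.11 Å.

4.11 Å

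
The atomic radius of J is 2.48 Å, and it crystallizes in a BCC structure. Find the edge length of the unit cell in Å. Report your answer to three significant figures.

In a BCC lattice, atoms touch along the body diagonal, so √3·a = 4r.
a = 4r/√3 = 4 × 2.48 / 1.7321 = 5.73 Å.

5.73 Å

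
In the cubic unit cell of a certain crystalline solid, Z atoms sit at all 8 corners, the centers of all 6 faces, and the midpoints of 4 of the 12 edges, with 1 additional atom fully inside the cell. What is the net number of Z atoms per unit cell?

6

Corner atoms are shared by 8 cells (1/8 each), face atoms by 2 (1/2 each), edge atoms by 4 (1/4 each), interior atoms are unshared.
Net atoms = 8 × 1/8 + 6 × 1/2 + 4 × 1/4 + 1 = 1 + 3 + 1 + 1 = 6.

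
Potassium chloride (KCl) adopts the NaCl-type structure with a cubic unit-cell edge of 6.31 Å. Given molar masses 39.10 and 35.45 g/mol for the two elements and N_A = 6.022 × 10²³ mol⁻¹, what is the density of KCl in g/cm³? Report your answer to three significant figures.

The NaCl-type structure contains Z = 4 formula units per cell; M(KCl) = 39.10 + 35.45 = 74.55 g/mol.
a³ = (6.310 × 10^-8 cm)³ = 2.512 × 10^-22 cm³.
ρ = 4 × 74.55 / (6.022 × 10²³ × 2.512 × 10^-22) = 1.971 g/cm³.

1.97 g/cm³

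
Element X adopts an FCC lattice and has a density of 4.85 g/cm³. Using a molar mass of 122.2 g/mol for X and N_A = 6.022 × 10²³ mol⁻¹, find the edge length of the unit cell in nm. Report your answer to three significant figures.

0.551 nm

With Z = 4 atoms per FCC cell, a³ = Z·M/(N_A·ρ) = 4 × 122.2 / (6.022 × 10²³ × 4.850 g/cm³) = 1.674 × 10^-22 cm³.
a = (1.674 × 10^-22)^(1/3) = 5.511 × 10^-8 cm = 0.551 nm.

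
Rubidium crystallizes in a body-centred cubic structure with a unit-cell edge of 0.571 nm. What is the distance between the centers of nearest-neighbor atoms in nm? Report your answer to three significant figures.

In a BCC structure, atoms touch along the body diagonal, so √3·a = 4r; the nearest-neighbor distance equals 2r = 0.8660·a.
d = 0.8660 × 0.571 = 0.495 nm.

0.495 nm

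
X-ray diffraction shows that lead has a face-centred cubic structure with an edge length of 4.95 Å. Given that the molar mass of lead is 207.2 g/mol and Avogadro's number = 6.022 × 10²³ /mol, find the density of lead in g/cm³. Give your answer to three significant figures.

11.3 g/cm³

An FCC unit cell contains Z = 4 atoms.
Cell volume: a³ = (4.95 Å)³ = (4.950 × 10^-8 cm)³ = 1.213 × 10^-22 cm³.
ρ = Z·M/(N_A·a³) = 4 × 207.2 / (6.022 × 10²³ × 1.213 × 10^-22) = 11.35 g/cm³.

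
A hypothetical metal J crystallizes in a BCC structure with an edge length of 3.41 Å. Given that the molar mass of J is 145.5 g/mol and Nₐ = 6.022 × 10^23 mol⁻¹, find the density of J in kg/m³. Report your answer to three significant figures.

A BCC unit cell contains Z = 2 atoms.
Cell volume: a³ = (3.41 Å)³ = (3.410 × 10^-8 cm)³ = 3.965 × 10^-23 cm³.
ρ = Z·M/(N_A·a³) = 2 × 145.5 / (6.022 × 10²³ × 3.965 × 10^-23) = 12.19 g/cm³ = 12200 kg/m³.

12200 kg/m³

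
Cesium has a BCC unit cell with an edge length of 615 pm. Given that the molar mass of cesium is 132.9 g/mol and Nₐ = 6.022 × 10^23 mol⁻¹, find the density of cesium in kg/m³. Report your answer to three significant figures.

A BCC unit cell contains Z = 2 atoms.
Cell volume: a³ = (615 pm)³ = (6.150 × 10^-8 cm)³ = 2.326 × 10^-22 cm³.
ρ = Z·M/(N_A·a³) = 2 × 132.9 / (6.022 × 10²³ × 2.326 × 10^-22) = 1.898 g/cm³ = 1900 kg/m³.

1900 kg/m³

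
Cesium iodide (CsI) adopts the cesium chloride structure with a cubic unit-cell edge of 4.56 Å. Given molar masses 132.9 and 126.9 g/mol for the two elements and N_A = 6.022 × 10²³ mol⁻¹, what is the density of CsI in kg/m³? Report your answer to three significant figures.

4550 kg/m³

The cesium chloride structure contains Z = 1 formula unit per cell; M(CsI) = 132.9 + 126.9 = 259.8 g/mol.
a³ = (4.560 × 10^-8 cm)³ = 9.482 × 10^-23 cm³.
ρ = 1 × 259.8 / (6.022 × 10²³ × 9.482 × 10^-23) = 4.550 g/cm³ = 4550 kg/m³.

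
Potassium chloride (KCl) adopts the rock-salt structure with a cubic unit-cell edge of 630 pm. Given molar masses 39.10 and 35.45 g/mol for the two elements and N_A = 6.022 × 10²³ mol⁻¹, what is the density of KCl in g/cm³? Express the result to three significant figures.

1.98 g/cm³

The rock-salt structure contains Z = 4 formula units per cell; M(KCl) = 39.10 + 35.45 = 74.55 g/mol.
a³ = (6.300 × 10^-8 cm)³ = 2.500 × 10^-22 cm³.
ρ = 4 × 74.55 / (6.022 × 10²³ × 2.500 × 10^-22) = 1.980 g/cm³.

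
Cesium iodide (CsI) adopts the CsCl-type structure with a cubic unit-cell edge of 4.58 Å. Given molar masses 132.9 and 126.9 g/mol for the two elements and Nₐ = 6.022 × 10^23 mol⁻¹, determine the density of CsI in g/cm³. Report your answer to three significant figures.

The CsCl-type structure contains Z = 1 formula unit per cell; M(CsI) = 132.9 + 126.9 = 259.8 g/mol.
a³ = (4.580 × 10^-8 cm)³ = 9.607 × 10^-23 cm³.
ρ = 1 × 259.8 / (6.022 × 10²³ × 9.607 × 10^-23) = 4.491 g/cm³.

4.49 g/cm³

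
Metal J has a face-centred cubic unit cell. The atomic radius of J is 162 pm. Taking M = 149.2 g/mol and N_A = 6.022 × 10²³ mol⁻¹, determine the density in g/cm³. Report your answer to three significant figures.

In an FCC lattice, atoms touch along the face diagonal, so √2·a = 4r, giving a = 458.2 pm = 4.582 × 10^-8 cm.
With Z = 4, ρ = Z·M/(N_A·a³) = 4 × 149.2 / (6.022 × 10²³ × 9.620 × 10^-23) = 10.30 g/cm³.

10.3 g/cm³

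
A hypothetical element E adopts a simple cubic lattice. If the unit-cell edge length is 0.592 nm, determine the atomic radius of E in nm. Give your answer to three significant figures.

In a simple cubic lattice, atoms touch along the cell edge, so a = 2r.
r = a/2 = 0.592/2 = 0.296 nm.

0.296 nm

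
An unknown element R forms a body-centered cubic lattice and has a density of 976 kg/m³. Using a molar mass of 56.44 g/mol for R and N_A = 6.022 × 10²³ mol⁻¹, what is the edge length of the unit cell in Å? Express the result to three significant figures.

With Z = 2 atoms per BCC cell, a³ = Z·M/(N_A·ρ) = 2 × 56.44 / (6.022 × 10²³ × 0.9760 g/cm³) = 1.921 × 10^-22 cm³.
a = (1.921 × 10^-22)^(1/3) = 5.770 × 10^-8 cm = 5.77 Å.

5.77 Å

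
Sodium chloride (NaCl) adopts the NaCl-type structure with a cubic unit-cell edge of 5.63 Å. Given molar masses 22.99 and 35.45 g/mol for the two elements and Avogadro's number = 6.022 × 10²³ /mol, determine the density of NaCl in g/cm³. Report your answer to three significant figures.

The NaCl-type structure contains Z = 4 formula units per cell; M(NaCl) = 22.99 + 35.45 = 58.44 g/mol.
a³ = (5.630 × 10^-8 cm)³ = 1.785 × 10^-22 cm³.
ρ = 4 × 58.44 / (6.022 × 10²³ × 1.785 × 10^-22) = 2.175 g/cm³.

2.18 g/cm³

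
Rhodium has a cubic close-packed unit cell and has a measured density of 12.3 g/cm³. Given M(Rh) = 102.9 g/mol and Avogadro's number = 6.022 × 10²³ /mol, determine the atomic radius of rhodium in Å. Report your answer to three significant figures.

1.35 Å

For an FCC cell (Z = 4), a³ = Z·M/(N_A·ρ) = 4 × 102.9 / (6.022 × 10²³ × 12.30) = 5.557 × 10^-23 cm³, so a = 3.816 × 10^-8 cm = 3.816 Å.
Atoms touch along the face diagonal, so √2·a = 4r, so r = 0.3536 × a = 1.35 Å.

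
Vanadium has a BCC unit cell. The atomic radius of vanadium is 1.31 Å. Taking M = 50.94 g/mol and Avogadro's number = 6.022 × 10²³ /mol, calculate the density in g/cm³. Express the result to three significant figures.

In a BCC lattice, atoms touch along the body diagonal, so √3·a = 4r, giving a = 3.025 Å = 3.025 × 10^-8 cm.
With Z = 2, ρ = Z·M/(N_A·a³) = 2 × 50.94 / (6.022 × 10²³ × 2.769 × 10^-23) = 6.110 g/cm³.

6.11 g/cm³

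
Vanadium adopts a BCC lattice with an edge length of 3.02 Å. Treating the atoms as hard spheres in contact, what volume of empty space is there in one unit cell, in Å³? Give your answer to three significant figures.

In a BCC lattice atoms touch along the body diagonal, so √3·a = 4r, so r = 0.4330a = 1.308 Å.
V_cell = a³ = 27.54 Å³; V_atoms = 2 × (4/3)πr³ = 18.73 Å³.
Empty space = 27.54 − 18.73 = 8.81 Å³.

8.81 Å³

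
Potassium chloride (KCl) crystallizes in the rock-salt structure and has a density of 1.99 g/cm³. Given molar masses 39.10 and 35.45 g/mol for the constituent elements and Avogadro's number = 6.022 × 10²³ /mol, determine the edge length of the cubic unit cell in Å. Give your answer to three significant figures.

M(KCl) = 74.55 g/mol; Z = 4 formula units per cell.
a³ = Z·M/(N_A·ρ) = 4 × 74.55 / (6.022 × 10²³ × 1.99) = 2.488 × 10^-22 cm³, so a = 6.290 × 10^-8 cm = 6.29 Å.

6.29 Å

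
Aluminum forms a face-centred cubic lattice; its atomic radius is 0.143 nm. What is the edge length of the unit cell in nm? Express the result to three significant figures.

In an FCC lattice, atoms touch along the face diagonal, so √2·a = 4r.
a = 4r/√2 = 4 × 0.143 / 1.4142 = 0.404 nm.

0.404 nm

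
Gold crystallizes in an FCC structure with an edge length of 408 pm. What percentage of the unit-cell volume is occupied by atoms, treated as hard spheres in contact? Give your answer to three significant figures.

In an FCC lattice atoms touch along the face diagonal, so √2·a = 4r, so r = 0.3536a = 144.2 pm.
Packing fraction = Z·(4/3)πr³ / a³ = 4 × (4/3)π × (144.2)³ / (408)³ = 0.7405 = 74.0%.

74.0%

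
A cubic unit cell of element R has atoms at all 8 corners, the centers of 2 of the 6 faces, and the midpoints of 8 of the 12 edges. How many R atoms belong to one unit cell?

Corner atoms are shared by 8 cells (1/8 each), face atoms by 2 (1/2 each), edge atoms by 4 (1/4 each).
Net atoms = 8 × 1/8 + 2 × 1/2 + 8 × 1/4 = 1 + 1 + 2 = 4.

4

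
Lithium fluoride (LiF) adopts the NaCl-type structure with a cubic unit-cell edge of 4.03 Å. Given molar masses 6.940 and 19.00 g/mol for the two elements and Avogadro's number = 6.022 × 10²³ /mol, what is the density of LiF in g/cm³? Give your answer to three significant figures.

The NaCl-type structure contains Z = 4 formula units per cell; M(LiF) = 6.940 + 19.00 = 25.94 g/mol.
a³ = (4.030 × 10^-8 cm)³ = 6.545 × 10^-23 cm³.
ρ = 4 × 25.94 / (6.022 × 10²³ × 6.545 × 10^-23) = 2.633 g/cm³.

2.63 g/cm³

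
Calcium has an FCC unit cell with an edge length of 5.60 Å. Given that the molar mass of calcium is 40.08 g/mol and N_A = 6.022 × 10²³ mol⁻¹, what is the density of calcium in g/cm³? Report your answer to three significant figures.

1.52 g/cm³

An FCC unit cell contains Z = 4 atoms.
Cell volume: a³ = (5.60 Å)³ = (5.600 × 10^-8 cm)³ = 1.756 × 10^-22 cm³.
ρ = Z·M/(N_A·a³) = 4 × 40.08 / (6.022 × 10²³ × 1.756 × 10^-22) = 1.516 g/cm³.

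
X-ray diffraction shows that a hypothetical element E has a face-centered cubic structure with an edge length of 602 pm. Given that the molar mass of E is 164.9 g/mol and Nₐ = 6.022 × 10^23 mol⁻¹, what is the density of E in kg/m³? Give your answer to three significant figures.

An FCC unit cell contains Z = 4 atoms.
Cell volume: a³ = (602 pm)³ = (6.020 × 10^-8 cm)³ = 2.182 × 10^-22 cm³.
ρ = Z·M/(N_A·a³) = 4 × 164.9 / (6.022 × 10²³ × 2.182 × 10^-22) = 5.021 g/cm³ = 5020 kg/m³.

5020 kg/m³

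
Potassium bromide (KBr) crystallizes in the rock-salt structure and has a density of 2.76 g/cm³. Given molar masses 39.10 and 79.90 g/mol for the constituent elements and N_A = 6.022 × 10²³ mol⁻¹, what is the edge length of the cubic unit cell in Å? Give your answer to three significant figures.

M(KBr) = 119.0 g/mol; Z = 4 formula units per cell.
a³ = Z·M/(N_A·ρ) = 4 × 119.0 / (6.022 × 10²³ × 2.76) = 2.864 × 10^-22 cm³, so a = 6.592 × 10^-8 cm = 6.59 Å.

6.59 Å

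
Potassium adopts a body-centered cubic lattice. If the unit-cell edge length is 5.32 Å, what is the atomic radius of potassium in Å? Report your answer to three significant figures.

2.30 Å

In a BCC lattice, atoms touch along the body diagonal, so √3·a = 4r.
r = √3·a/4 = 1.7321 × 5.32 / 4 = 2.30 Å.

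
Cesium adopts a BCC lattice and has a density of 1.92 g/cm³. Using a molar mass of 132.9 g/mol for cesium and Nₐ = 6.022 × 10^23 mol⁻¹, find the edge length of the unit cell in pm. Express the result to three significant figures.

With Z = 2 atoms per BCC cell, a³ = Z·M/(N_A·ρ) = 2 × 132.9 / (6.022 × 10²³ × 1.920 g/cm³) = 2.299 × 10^-22 cm³.
a = (2.299 × 10^-22)^(1/3) = 6.126 × 10^-8 cm = 613 pm.

613 pm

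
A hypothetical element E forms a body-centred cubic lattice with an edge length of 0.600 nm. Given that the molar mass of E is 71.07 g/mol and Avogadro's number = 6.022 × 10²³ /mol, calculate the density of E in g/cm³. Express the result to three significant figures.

A BCC unit cell contains Z = 2 atoms.
Cell volume: a³ = (0.600 nm)³ = (6.000 × 10^-8 cm)³ = 2.160 × 10^-22 cm³.
ρ = Z·M/(N_A·a³) = 2 × 71.07 / (6.022 × 10²³ × 2.160 × 10^-22) = 1.093 g/cm³.

1.09 g/cm³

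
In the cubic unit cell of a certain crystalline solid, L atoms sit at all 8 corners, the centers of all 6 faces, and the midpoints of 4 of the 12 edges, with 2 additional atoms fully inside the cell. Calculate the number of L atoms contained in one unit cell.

7

Corner atoms are shared by 8 cells (1/8 each), face atoms by 2 (1/2 each), edge atoms by 4 (1/4 each), interior atoms are unshared.
Net atoms = 8 × 1/8 + 6 × 1/2 + 4 × 1/4 + 2 = 1 + 3 + 1 + 2 = 7.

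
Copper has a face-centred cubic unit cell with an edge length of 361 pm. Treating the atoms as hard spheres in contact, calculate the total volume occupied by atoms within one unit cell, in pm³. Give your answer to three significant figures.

3.48 × 10^7 pm³

In an FCC lattice atoms touch along the face diagonal, so √2·a = 4r, so r = 0.3536a = 127.6 pm.
V_atoms = Z × (4/3)πr³ = 4 × (4/3)π × (127.6)³ = 3.48 × 10^7 pm³.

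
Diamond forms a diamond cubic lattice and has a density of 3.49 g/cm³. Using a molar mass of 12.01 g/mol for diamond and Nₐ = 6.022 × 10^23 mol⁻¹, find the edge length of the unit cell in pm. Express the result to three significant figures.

358 pm

With Z = 8 atoms per diamond cubic cell, a³ = Z·M/(N_A·ρ) = 8 × 12.01 / (6.022 × 10²³ × 3.490 g/cm³) = 4.572 × 10^-23 cm³.
a = (4.572 × 10^-23)^(1/3) = 3.576 × 10^-8 cm = 358 pm.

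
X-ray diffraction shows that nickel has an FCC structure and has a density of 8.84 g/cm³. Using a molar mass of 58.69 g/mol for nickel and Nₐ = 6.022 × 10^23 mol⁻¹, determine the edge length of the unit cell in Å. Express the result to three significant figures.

3.53 Å

With Z = 4 atoms per FCC cell, a³ = Z·M/(N_A·ρ) = 4 × 58.69 / (6.022 × 10²³ × 8.840 g/cm³) = 4.410 × 10^-23 cm³.
a = (4.410 × 10^-23)^(1/3) = 3.533 × 10^-8 cm = 3.53 Å.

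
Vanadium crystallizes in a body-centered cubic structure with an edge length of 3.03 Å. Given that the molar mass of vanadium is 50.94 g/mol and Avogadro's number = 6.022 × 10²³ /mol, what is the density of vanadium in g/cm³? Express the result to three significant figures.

6.08 g/cm³

A BCC unit cell contains Z = 2 atoms.
Cell volume: a³ = (3.03 Å)³ = (3.030 × 10^-8 cm)³ = 2.782 × 10^-23 cm³.
ρ = Z·M/(N_A·a³) = 2 × 50.94 / (6.022 × 10²³ × 2.782 × 10^-23) = 6.082 g/cm³.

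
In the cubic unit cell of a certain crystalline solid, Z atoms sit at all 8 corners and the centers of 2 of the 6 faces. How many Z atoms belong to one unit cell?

Corner atoms are shared by 8 cells (1/8 each), face atoms by 2 (1/2 each).
Net atoms = 8 × 1/8 + 2 × 1/2 = 1 + 1 = 2.

2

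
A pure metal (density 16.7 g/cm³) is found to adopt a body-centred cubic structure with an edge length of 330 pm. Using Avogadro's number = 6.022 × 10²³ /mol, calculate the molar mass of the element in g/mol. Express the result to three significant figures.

A BCC cell has Z = 2 atoms; a = 3.300 × 10^-8 cm.
M = ρ·N_A·a³/Z = 16.7 × 6.022 × 10²³ × 3.594 × 10^-23 / 2 = 181 g/mol.

181 g/mol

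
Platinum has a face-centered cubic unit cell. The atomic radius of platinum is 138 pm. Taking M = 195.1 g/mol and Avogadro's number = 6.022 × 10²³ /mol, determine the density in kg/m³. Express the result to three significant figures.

In an FCC lattice, atoms touch along the face diagonal, so √2·a = 4r, giving a = 390.3 pm = 3.903 × 10^-8 cm.
With Z = 4, ρ = Z·M/(N_A·a³) = 4 × 195.1 / (6.022 × 10²³ × 5.947 × 10^-23) = 21.79 g/cm³ = 21800 kg/m³.

21800 kg/m³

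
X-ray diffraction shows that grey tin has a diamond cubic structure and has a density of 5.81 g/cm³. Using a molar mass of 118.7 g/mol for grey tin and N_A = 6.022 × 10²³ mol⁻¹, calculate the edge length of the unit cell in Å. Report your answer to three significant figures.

With Z = 8 atoms per diamond cubic cell, a³ = Z·M/(N_A·ρ) = 8 × 118.7 / (6.022 × 10²³ × 5.810 g/cm³) = 2.714 × 10^-22 cm³.
a = (2.714 × 10^-22)^(1/3) = 6.475 × 10^-8 cm = 6.47 Å.

6.47 Å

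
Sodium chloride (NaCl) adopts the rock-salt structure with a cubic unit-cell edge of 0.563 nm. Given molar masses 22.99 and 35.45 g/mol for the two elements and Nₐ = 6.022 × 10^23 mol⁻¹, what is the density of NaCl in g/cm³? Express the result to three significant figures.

The rock-salt structure contains Z = 4 formula units per cell; M(NaCl) = 22.99 + 35.45 = 58.44 g/mol.
a³ = (5.630 × 10^-8 cm)³ = 1.785 × 10^-22 cm³.
ρ = 4 × 58.44 / (6.022 × 10²³ × 1.785 × 10^-22) = 2.175 g/cm³.

2.18 g/cm³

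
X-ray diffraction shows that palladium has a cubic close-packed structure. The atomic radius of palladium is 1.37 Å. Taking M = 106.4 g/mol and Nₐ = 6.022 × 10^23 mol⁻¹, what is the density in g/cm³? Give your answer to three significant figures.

In an FCC lattice, atoms touch along the face diagonal, so √2·a = 4r, giving a = 3.875 Å = 3.875 × 10^-8 cm.
With Z = 4, ρ = Z·M/(N_A·a³) = 4 × 106.4 / (6.022 × 10²³ × 5.818 × 10^-23) = 12.15 g/cm³.

12.1 g/cm³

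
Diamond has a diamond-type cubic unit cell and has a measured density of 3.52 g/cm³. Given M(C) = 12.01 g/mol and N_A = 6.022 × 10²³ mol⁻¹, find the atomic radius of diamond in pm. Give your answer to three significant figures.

For a diamond cubic cell (Z = 8), a³ = Z·M/(N_A·ρ) = 8 × 12.01 / (6.022 × 10²³ × 3.520) = 4.533 × 10^-23 cm³, so a = 3.565 × 10^-8 cm = 356.5 pm.
Nearest neighbors lie along the body diagonal with √3·a = 8r, so r = 0.2165 × a = 77.2 pm.

77.2 pm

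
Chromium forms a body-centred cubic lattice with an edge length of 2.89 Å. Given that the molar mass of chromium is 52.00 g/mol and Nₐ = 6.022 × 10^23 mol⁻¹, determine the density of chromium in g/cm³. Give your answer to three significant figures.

7.15 g/cm³

A BCC unit cell contains Z = 2 atoms.
Cell volume: a³ = (2.89 Å)³ = (2.890 × 10^-8 cm)³ = 2.414 × 10^-23 cm³.
ρ = Z·M/(N_A·a³) = 2 × 52.00 / (6.022 × 10²³ × 2.414 × 10^-23) = 7.155 g/cm³.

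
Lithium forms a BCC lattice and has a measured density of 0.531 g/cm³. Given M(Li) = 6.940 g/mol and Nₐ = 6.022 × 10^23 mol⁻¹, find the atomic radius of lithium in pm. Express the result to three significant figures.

152 pm

For a BCC cell (Z = 2), a³ = Z·M/(N_A·ρ) = 2 × 6.940 / (6.022 × 10²³ × 0.5310) = 4.341 × 10^-23 cm³, so a = 3.514 × 10^-8 cm = 351.4 pm.
Atoms touch along the body diagonal, so √3·a = 4r, so r = 0.4330 × a = 152 pm.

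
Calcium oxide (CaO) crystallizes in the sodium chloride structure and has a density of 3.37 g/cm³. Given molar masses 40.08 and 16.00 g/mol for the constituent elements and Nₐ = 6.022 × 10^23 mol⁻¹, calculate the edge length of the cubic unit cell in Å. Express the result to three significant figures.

4.80 Å

M(CaO) = 56.08 g/mol; Z = 4 formula units per cell.
a³ = Z·M/(N_A·ρ) = 4 × 56.08 / (6.022 × 10²³ × 3.37) = 1.105 × 10^-22 cm³, so a = 4.799 × 10^-8 cm = 4.80 Å.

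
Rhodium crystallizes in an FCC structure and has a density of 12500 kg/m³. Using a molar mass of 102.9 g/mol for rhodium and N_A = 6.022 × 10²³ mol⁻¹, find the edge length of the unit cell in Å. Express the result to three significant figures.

With Z = 4 atoms per FCC cell, a³ = Z·M/(N_A·ρ) = 4 × 102.9 / (6.022 × 10²³ × 12.50 g/cm³) = 5.468 × 10^-23 cm³.
a = (5.468 × 10^-23)^(1/3) = 3.796 × 10^-8 cm = 3.80 Å.

3.80 Å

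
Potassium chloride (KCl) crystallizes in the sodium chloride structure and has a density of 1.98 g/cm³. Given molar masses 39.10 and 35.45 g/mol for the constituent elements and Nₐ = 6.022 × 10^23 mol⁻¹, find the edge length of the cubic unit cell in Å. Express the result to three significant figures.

M(KCl) = 74.55 g/mol; Z = 4 formula units per cell.
a³ = Z·M/(N_A·ρ) = 4 × 74.55 / (6.022 × 10²³ × 1.98) = 2.501 × 10^-22 cm³, so a = 6.300 × 10^-8 cm = 6.30 Å.

6.30 Å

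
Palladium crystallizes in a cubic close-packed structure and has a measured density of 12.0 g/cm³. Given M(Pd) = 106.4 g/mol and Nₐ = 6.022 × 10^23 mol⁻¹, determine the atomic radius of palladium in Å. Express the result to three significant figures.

For an FCC cell (Z = 4), a³ = Z·M/(N_A·ρ) = 4 × 106.4 / (6.022 × 10²³ × 12.00) = 5.890 × 10^-23 cm³, so a = 3.891 × 10^-8 cm = 3.891 Å.
Atoms touch along the face diagonal, so √2·a = 4r, so r = 0.3536 × a = 1.38 Å.

1.38 Å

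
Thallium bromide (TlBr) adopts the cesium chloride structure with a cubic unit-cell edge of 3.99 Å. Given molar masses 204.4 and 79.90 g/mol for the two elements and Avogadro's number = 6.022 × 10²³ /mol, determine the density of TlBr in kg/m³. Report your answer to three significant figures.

The cesium chloride structure contains Z = 1 formula unit per cell; M(TlBr) = 204.4 + 79.90 = 284.3 g/mol.
a³ = (3.990 × 10^-8 cm)³ = 6.352 × 10^-23 cm³.
ρ = 1 × 284.3 / (6.022 × 10²³ × 6.352 × 10^-23) = 7.432 g/cm³ = 7430 kg/m³.

7430 kg/m³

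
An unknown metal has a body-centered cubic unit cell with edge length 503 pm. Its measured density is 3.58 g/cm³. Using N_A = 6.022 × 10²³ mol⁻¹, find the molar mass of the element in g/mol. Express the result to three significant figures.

137 g/mol

A BCC cell has Z = 2 atoms; a = 5.030 × 10^-8 cm.
M = ρ·N_A·a³/Z = 3.58 × 6.022 × 10²³ × 1.273 × 10^-22 / 2 = 137 g/mol.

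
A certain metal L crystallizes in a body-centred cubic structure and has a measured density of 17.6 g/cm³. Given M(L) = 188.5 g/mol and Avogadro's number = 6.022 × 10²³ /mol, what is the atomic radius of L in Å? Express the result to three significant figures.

For a BCC cell (Z = 2), a³ = Z·M/(N_A·ρ) = 2 × 188.5 / (6.022 × 10²³ × 17.60) = 3.557 × 10^-23 cm³, so a = 3.289 × 10^-8 cm = 3.289 Å.
Atoms touch along the body diagonal, so √3·a = 4r, so r = 0.4330 × a = 1.42 Å.

1.42 Å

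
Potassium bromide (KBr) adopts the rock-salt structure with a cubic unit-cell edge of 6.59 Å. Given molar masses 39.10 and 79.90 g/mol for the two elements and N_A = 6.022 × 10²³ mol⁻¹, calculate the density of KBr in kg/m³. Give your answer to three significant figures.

The rock-salt structure contains Z = 4 formula units per cell; M(KBr) = 39.10 + 79.90 = 119.0 g/mol.
a³ = (6.590 × 10^-8 cm)³ = 2.862 × 10^-22 cm³.
ρ = 4 × 119.0 / (6.022 × 10²³ × 2.862 × 10^-22) = 2.762 g/cm³ = 2760 kg/m³.

2760 kg/m³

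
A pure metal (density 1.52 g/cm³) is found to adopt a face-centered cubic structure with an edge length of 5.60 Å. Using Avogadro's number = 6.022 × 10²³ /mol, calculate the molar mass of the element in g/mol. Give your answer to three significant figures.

40.2 g/mol

An FCC cell has Z = 4 atoms; a = 5.600 × 10^-8 cm.
M = ρ·N_A·a³/Z = 1.52 × 6.022 × 10²³ × 1.756 × 10^-22 / 4 = 40.2 g/mol.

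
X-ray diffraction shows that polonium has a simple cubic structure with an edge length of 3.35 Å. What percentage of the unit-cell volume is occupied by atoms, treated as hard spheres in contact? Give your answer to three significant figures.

52.4%

In a simple cubic lattice atoms touch along the cell edge, so a = 2r, so r = 0.5000a = 1.675 Å.
Packing fraction = Z·(4/3)πr³ / a³ = 1 × (4/3)π × (1.675)³ / (3.35)³ = 0.5236 = 52.4%.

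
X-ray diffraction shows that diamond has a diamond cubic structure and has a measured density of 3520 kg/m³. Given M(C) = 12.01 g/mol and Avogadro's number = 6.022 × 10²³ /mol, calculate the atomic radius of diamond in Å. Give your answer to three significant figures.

For a diamond cubic cell (Z = 8), a³ = Z·M/(N_A·ρ) = 8 × 12.01 / (6.022 × 10²³ × 3.520) = 4.533 × 10^-23 cm³, so a = 3.565 × 10^-8 cm = 3.565 Å.
Nearest neighbors lie along the body diagonal with √3·a = 8r, so r = 0.2165 × a = 0.772 Å.

0.772 Å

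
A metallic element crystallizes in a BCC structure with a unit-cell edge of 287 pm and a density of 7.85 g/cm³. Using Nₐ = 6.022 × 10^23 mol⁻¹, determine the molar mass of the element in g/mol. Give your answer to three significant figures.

55.9 g/mol

A BCC cell has Z = 2 atoms; a = 2.870 × 10^-8 cm.
M = ρ·N_A·a³/Z = 7.85 × 6.022 × 10²³ × 2.364 × 10^-23 / 2 = 55.9 g/mol.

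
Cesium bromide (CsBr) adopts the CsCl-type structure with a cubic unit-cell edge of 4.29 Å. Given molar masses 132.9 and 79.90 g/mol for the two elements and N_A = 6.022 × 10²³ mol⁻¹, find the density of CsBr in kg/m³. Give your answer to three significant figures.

4480 kg/m³

The CsCl-type structure contains Z = 1 formula unit per cell; M(CsBr) = 132.9 + 79.90 = 212.8 g/mol.
a³ = (4.290 × 10^-8 cm)³ = 7.895 × 10^-23 cm³.
ρ = 1 × 212.8 / (6.022 × 10²³ × 7.895 × 10^-23) = 4.476 g/cm³ = 4480 kg/m³.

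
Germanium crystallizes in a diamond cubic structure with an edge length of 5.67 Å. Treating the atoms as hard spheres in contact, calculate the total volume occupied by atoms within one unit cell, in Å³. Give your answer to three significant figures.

62.0 Å³

In a diamond cubic lattice nearest neighbors lie along the body diagonal with √3·a = 8r, so r = 0.2165a = 1.228 Å.
V_atoms = Z × (4/3)πr³ = 8 × (4/3)π × (1.228)³ = 62.0 Å³.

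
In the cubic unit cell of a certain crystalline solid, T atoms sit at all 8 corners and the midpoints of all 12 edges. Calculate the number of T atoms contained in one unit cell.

4

Corner atoms are shared by 8 cells (1/8 each), edge atoms by 4 (1/4 each).
Net atoms = 8 × 1/8 + 12 × 1/4 = 1 + 3 = 4.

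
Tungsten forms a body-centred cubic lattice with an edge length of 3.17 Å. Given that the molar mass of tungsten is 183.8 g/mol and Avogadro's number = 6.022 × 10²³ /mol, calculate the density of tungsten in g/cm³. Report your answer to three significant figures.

A BCC unit cell contains Z = 2 atoms.
Cell volume: a³ = (3.17 Å)³ = (3.170 × 10^-8 cm)³ = 3.186 × 10^-23 cm³.
ρ = Z·M/(N_A·a³) = 2 × 183.8 / (6.022 × 10²³ × 3.186 × 10^-23) = 19.16 g/cm³.

19.2 g/cm³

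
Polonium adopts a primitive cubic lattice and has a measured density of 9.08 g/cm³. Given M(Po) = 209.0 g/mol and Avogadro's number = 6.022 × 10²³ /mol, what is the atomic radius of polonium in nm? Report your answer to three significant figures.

0.168 nm

For a simple cubic cell (Z = 1), a³ = Z·M/(N_A·ρ) = 1 × 209.0 / (6.022 × 10²³ × 9.080) = 3.822 × 10^-23 cm³, so a = 3.369 × 10^-8 cm = 0.3369 nm.
Atoms touch along the cell edge, so a = 2r, so r = 0.5000 × a = 0.168 nm.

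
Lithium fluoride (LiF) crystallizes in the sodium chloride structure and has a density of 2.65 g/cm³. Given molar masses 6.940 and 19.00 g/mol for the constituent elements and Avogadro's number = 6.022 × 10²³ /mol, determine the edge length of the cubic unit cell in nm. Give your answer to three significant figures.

M(LiF) = 25.94 g/mol; Z = 4 formula units per cell.
a³ = Z·M/(N_A·ρ) = 4 × 25.94 / (6.022 × 10²³ × 2.65) = 6.502 × 10^-23 cm³, so a = 4.021 × 10^-8 cm = 0.402 nm.

0.402 nm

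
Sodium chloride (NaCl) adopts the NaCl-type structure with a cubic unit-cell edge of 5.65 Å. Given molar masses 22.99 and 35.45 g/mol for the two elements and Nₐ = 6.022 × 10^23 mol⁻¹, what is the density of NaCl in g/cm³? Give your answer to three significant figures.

The NaCl-type structure contains Z = 4 formula units per cell; M(NaCl) = 22.99 + 35.45 = 58.44 g/mol.
a³ = (5.650 × 10^-8 cm)³ = 1.804 × 10^-22 cm³.
ρ = 4 × 58.44 / (6.022 × 10²³ × 1.804 × 10^-22) = 2.152 g/cm³.

2.15 g/cm³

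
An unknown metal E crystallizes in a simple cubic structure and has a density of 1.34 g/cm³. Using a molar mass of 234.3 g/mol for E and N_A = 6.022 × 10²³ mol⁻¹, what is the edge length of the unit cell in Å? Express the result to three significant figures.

6.62 Å

With Z = 1 atom per simple cubic cell, a³ = Z·M/(N_A·ρ) = 1 × 234.3 / (6.022 × 10²³ × 1.340 g/cm³) = 2.904 × 10^-22 cm³.
a = (2.904 × 10^-22)^(1/3) = 6.622 × 10^-8 cm = 6.62 Å.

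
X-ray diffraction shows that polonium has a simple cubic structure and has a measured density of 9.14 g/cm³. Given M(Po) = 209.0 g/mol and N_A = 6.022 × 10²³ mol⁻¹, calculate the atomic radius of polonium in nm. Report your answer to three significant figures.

For a simple cubic cell (Z = 1), a³ = Z·M/(N_A·ρ) = 1 × 209.0 / (6.022 × 10²³ × 9.140) = 3.797 × 10^-23 cm³, so a = 3.361 × 10^-8 cm = 0.3361 nm.
Atoms touch along the cell edge, so a = 2r, so r = 0.5000 × a = 0.168 nm.

0.168 nm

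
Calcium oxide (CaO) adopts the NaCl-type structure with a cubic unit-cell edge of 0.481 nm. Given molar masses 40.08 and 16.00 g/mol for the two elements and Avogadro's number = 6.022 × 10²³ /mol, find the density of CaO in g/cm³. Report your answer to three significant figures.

3.35 g/cm³

The NaCl-type structure contains Z = 4 formula units per cell; M(CaO) = 40.08 + 16.00 = 56.08 g/mol.
a³ = (4.810 × 10^-8 cm)³ = 1.113 × 10^-22 cm³.
ρ = 4 × 56.08 / (6.022 × 10²³ × 1.113 × 10^-22) = 3.347 g/cm³.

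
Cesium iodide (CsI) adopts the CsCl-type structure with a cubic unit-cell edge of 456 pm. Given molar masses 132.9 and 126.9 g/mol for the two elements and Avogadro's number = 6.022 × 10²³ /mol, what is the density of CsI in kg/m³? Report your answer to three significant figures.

The CsCl-type structure contains Z = 1 formula unit per cell; M(CsI) = 132.9 + 126.9 = 259.8 g/mol.
a³ = (4.560 × 10^-8 cm)³ = 9.482 × 10^-23 cm³.
ρ = 1 × 259.8 / (6.022 × 10²³ × 9.482 × 10^-23) = 4.550 g/cm³ = 4550 kg/m³.

4550 kg/m³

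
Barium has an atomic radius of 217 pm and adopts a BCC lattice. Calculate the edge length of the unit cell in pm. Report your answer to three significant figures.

In a BCC lattice, atoms touch along the body diagonal, so √3·a = 4r.
a = 4r/√3 = 4 × 217 / 1.7321 = 501 pm.

501 pm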